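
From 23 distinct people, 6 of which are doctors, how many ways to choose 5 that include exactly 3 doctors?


Choose 3 of the 6 doctors and 2 of the other 17 people:
C(6,3)×C(17,2) = 20×136 = 2720

2720


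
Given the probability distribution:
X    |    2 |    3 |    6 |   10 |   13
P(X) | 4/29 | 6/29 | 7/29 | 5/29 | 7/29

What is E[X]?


E[X] = Σ x·P(X=x)
= (2)×(4/29) + (3)×(6/29) + (6)×(7/29) + (10)×(5/29) + (13)×(7/29)
= 209/29

E[X] = 209/29


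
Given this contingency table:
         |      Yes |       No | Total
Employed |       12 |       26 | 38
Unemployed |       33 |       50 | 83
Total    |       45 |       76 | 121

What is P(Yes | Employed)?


P(Yes | Employed) = 12/(12+26) = 12/38 = 6/19

P(Yes|Employed) = 6/19 ≈ 31.58%


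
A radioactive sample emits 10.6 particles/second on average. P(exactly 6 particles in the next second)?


Poisson(λ=10.6): P(X=6) = e^(-λ)×λ^k/k!
= e^(-10.6) × 10.6^6 / 6!
≈ 2.491600973e-05 × 1418519.11226 / 720 ≈ 0.049089

P(X=6) ≈ 0.049089 ≈ 4.91%


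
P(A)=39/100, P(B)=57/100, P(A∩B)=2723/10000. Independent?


P(A)×P(B) = 2223/10000
P(A∩B) = 2723/10000
Not equal → NOT independent

No, not independent


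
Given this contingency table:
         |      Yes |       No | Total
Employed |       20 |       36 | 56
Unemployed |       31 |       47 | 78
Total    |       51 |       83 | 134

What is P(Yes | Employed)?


P(Yes | Employed) = 20/(20+36) = 20/56 = 5/14

P(Yes|Employed) = 5/14 ≈ 35.71%


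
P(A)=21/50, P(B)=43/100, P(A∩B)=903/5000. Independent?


P(A)×P(B) = 903/5000
P(A∩B) = 903/5000
Equal ✓ → Independent

Yes, independent


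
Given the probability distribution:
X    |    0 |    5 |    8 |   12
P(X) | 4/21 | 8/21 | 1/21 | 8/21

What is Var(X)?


E[X] = 48/7
E[X²] = 472/7
Var(X) = E[X²] - (E[X])² = 472/7 - 2304/49 = 1000/49

Var(X) = 1000/49 ≈ 20.4082


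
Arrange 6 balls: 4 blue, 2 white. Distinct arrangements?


6!/(4!×2!) = 15

15


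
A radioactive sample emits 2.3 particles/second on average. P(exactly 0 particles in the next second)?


Poisson(λ=2.3): P(X=0) = e^(-λ)×λ^k/k!
= e^(-2.3) × 2.3^0 / 0!
≈ 0.1002588437 × 1 / 1 ≈ 0.100259

P(X=0) ≈ 0.100259 ≈ 10.03%


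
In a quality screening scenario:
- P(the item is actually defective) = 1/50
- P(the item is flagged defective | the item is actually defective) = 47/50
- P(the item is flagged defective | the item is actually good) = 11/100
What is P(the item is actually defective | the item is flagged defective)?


Using Bayes' theorem:
P(A|B) = P(B|A)·P(A) / P(B)

P(the item is flagged defective) = 47/50 × 1/50 + 11/100 × 49/50
= 47/2500 + 539/5000 = 633/5000

P(the item is actually defective|the item is flagged defective) = (47/2500) / (633/5000) = 94/633

P(the item is actually defective|the item is flagged defective) = 94/633 ≈ 14.85%


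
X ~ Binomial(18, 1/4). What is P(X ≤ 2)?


P(X ≤ 2) = Σ P(X=i) for i=0..2
P(X=0) = 387420489/68719476736
P(X=1) = 1162261467/34359738368
P(X=2) = 6586148313/68719476736
Sum = 1162261467/8589934592

P(X ≤ 2) = 1162261467/8589934592 ≈ 13.53%


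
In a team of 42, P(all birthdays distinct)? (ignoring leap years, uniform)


P(all different) = Π(365-i)/365 for i=0..41
= (365/365)×(364/365)×...×(324/365)
= 0.085970

P ≈ 0.0860 ≈ 8.60%


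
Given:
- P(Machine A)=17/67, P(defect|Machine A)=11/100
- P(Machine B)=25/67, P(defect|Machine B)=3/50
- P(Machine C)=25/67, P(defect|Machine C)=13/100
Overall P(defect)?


P(B) = Σ P(B|Aᵢ)×P(Aᵢ)
  11/100×17/67 = 187/6700
  3/50×25/67 = 3/134
  13/100×25/67 = 13/268
Sum = 331/3350

P(defect) = 331/3350 ≈ 9.88%


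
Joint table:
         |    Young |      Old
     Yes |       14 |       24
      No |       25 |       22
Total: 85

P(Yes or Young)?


P(Yes∨Young) = P(Yes) + P(Young) - P(Yes∧Young)
= (38 + 39 - 14)/85 = 63/85

P = 63/85 ≈ 74.12%


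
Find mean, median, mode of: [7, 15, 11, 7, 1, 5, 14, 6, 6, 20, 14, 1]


Sorted: [1, 1, 5, 6, 6, 7, 7, 11, 14, 14, 15, 20]
Mean = 107/12
Median = 7
Freq: {7: 2, 15: 1, 11: 1, 1: 2, 5: 1, 14: 2, 6: 2, 20: 1}
Mode: [1, 6, 7, 14]

Mean=107/12, Median=7, Mode=[1, 6, 7, 14]


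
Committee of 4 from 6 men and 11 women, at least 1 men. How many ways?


Count by #men:
  1M,3W: C(6,1)×C(11,3)=990
  2M,2W: C(6,2)×C(11,2)=825
  3M,1W: C(6,3)×C(11,1)=220
  4M,0W: C(6,4)×C(11,0)=15
Total = 2050

2050


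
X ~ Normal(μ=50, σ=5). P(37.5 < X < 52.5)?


z₁=(37.5-50)/5=-2.5, z₂=(52.5-50)/5=0.5
P = Φ(0.5) - Φ(-2.5) = 0.691462 - 0.006210 = 0.685252 ≈ 0.6853

P(37.5 < X < 52.5) ≈ 0.6853


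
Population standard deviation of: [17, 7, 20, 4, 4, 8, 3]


Mean = 63/7 = 9
  (17-9)²=64
  (7-9)²=4
  (20-9)²=121
  (4-9)²=25
  (4-9)²=25
  (8-9)²=1
  (3-9)²=36
Σ(x-μ)² = 276
σ² = 276/7

σ = √(276/7) ≈ 6.2792


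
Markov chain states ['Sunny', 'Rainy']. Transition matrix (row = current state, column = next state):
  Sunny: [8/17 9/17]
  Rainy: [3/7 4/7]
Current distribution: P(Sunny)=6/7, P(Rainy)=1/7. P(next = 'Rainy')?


P(next=Rainy) = Σᵢ P(now=i)×P(i→Rainy)
= 6/7×9/17 + 1/7×4/7
= 54/119 + 4/49 = 446/833

P = 446/833 ≈ 0.5354


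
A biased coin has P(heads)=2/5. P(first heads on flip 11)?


Geometric: P(X=11) = (1-p)^(k-1)×p = (3/5)^10×2/5 = 118098/48828125

P(X=11) = 118098/48828125 ≈ 0.24%


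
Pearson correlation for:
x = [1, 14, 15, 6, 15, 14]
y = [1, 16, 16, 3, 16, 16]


n=6, Σx=65, Σy=68, Σxy=947, Σx²=879, Σy²=1034
r = (6×947 - 65×68)/√((6×879 - 65²)(6×1034 - 68²))
= 1262/√(1049×1580) = 1262/√1657420 ≈ 1262/1287.4082 ≈ 0.9803

r ≈ 0.9803


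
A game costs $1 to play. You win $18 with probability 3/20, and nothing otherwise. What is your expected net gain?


E[gain] = (18-1)×3/20 + (-1)×17/20
= 51/20 - 17/20 = 17/10

Expected net gain = $17/10 ≈ $1.70


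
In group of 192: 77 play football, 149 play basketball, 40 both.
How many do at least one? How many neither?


|A∪B| = 77+149-40 = 186
Neither = 192-186 = 6

At least one: 186; Neither: 6


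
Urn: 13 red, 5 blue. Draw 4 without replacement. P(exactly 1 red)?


Hypergeometric: C(13,1)×C(5,3)/C(18,4)
= 13×10/3060 = 13/306

P(X=1) = 13/306 ≈ 4.25%


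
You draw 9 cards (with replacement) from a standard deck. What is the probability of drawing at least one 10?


P(not a 10) = 48/52 = 12/13
P(none in 9 draws) = (12/13)^9 = 5159780352/10604499373
P(≥1 10) = 1 - 5159780352/10604499373 = 5444719021/10604499373

P = 5444719021/10604499373 ≈ 51.34%


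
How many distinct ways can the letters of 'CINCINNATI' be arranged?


Letters: 10, freq: {'C': 2, 'I': 3, 'N': 3, 'A': 1, 'T': 1}
10!/(2!×3!×3!×1!×1!) = 3628800/72 = 50400

50400


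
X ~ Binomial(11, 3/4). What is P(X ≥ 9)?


P(X ≥ 9) = Σ P(X=i) for i=9..11
P(X=9) = 1082565/4194304
P(X=10) = 649539/4194304
P(X=11) = 177147/4194304
Sum = 1909251/4194304

P(X ≥ 9) = 1909251/4194304 ≈ 45.52%


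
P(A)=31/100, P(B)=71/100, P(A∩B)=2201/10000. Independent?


P(A)×P(B) = 2201/10000
P(A∩B) = 2201/10000
Equal ✓ → Independent

Yes, independent


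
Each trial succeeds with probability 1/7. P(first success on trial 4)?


Geometric: P(X=4) = (1-p)^(k-1)×p = (6/7)^3×1/7 = 216/2401

P(X=4) = 216/2401 ≈ 9.00%


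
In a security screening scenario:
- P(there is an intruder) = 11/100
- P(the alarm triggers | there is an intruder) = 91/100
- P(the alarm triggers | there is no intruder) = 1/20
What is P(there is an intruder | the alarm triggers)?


Using Bayes' theorem:
P(A|B) = P(B|A)·P(A) / P(B)

P(the alarm triggers) = 91/100 × 11/100 + 1/20 × 89/100
= 1001/10000 + 89/2000 = 723/5000

P(there is an intruder|the alarm triggers) = (1001/10000) / (723/5000) = 1001/1446

P(there is an intruder|the alarm triggers) = 1001/1446 ≈ 69.23%


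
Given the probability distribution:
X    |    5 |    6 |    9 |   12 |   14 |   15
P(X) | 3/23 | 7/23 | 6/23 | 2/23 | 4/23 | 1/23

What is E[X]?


E[X] = Σ x·P(X=x)
= (5)×(3/23) + (6)×(7/23) + (9)×(6/23) + (12)×(2/23) + (14)×(4/23) + (15)×(1/23)
= 206/23

E[X] = 206/23


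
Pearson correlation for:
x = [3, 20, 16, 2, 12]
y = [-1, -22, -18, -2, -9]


n=5, Σx=53, Σy=-52, Σxy=-843, Σx²=813, Σy²=894
r = (5×(-843) - 53×(-52))/√((5×813 - 53²)(5×894 - (-52)²))
= -1459/√(1256×1766) = -1459/√2218096 ≈ -1459/1489.3274 ≈ -0.9796

r ≈ -0.9796


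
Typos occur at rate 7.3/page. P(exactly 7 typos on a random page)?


Poisson(λ=7.3): P(X=7) = e^(-λ)×λ^k/k!
= e^(-7.3) × 7.3^7 / 7!
≈ 0.0006755387752 × 1104739.85191 / 5040 ≈ 0.148074

P(X=7) ≈ 0.148074 ≈ 14.81%


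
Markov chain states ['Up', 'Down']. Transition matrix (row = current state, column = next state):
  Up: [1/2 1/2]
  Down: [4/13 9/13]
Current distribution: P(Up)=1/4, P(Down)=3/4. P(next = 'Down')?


P(next=Down) = Σᵢ P(now=i)×P(i→Down)
= 1/4×1/2 + 3/4×9/13
= 1/8 + 27/52 = 67/104

P = 67/104 ≈ 0.6442


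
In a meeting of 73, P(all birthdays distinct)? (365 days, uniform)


P(all different) = Π(365-i)/365 for i=0..72
= (365/365)×(364/365)×...×(293/365)
= 0.000439

P ≈ 0.0004 ≈ 0.04%


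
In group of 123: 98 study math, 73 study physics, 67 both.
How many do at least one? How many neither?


|A∪B| = 98+73-67 = 104
Neither = 123-104 = 19

At least one: 104; Neither: 19


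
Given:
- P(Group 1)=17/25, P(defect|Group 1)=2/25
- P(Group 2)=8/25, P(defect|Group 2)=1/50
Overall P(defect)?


P(B) = Σ P(B|Aᵢ)×P(Aᵢ)
  2/25×17/25 = 34/625
  1/50×8/25 = 4/625
Sum = 38/625

P(defect) = 38/625 ≈ 6.08%


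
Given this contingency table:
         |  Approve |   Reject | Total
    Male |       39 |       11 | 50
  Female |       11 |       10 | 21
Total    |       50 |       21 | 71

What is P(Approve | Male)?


P(Approve | Male) = 39/(39+11) = 39/50

P(Approve|Male) = 39/50 ≈ 78.00%


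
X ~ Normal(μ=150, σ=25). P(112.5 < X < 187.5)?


z₁=(112.5-150)/25=-1.5, z₂=(187.5-150)/25=1.5
P = Φ(1.5) - Φ(-1.5) = 0.933193 - 0.066807 = 0.866386 ≈ 0.8664

P(112.5 < X < 187.5) ≈ 0.8664


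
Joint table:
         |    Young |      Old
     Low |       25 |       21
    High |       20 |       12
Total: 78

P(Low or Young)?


P(Low∨Young) = P(Low) + P(Young) - P(Low∧Young)
= (46 + 45 - 25)/78 = 66/78 = 11/13

P = 11/13 ≈ 84.62%


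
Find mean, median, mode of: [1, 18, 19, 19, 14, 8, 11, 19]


Sorted: [1, 8, 11, 14, 18, 19, 19, 19]
Mean = 109/8
Median = 16
Freq: {1: 1, 18: 1, 19: 3, 14: 1, 8: 1, 11: 1}
Mode: [19]

Mean=109/8, Median=16, Mode=19


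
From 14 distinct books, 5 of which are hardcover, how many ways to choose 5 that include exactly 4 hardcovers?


Choose 4 of the 5 hardcovers and 1 of the other 9 books:
C(5,4)×C(9,1) = 5×9 = 45

45


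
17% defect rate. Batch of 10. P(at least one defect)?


P(all good) = (83/100)^10 = 15516041187205853449/100000000000000000000
P(≥1 defect) = 84483958812794146551/100000000000000000000

P = 84483958812794146551/100000000000000000000 ≈ 84.48%


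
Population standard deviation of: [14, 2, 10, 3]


Mean = 29/4
  (14-29/4)²=729/16
  (2-29/4)²=441/16
  (10-29/4)²=121/16
  (3-29/4)²=289/16
Σ(x-μ)² = 395/4
σ² = (395/4)/4 = 395/16

σ = √(395/16) ≈ 4.9687


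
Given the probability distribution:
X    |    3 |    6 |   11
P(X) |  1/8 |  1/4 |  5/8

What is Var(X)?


E[X] = 35/4
E[X²] = 343/4
Var(X) = E[X²] - (E[X])² = 343/4 - 1225/16 = 147/16

Var(X) = 147/16 ≈ 9.1875


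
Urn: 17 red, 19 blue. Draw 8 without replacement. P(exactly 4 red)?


Hypergeometric: C(17,4)×C(19,4)/C(36,8)
= 2380×3876/30260340 = 9044/29667

P(X=4) = 9044/29667 ≈ 30.49%


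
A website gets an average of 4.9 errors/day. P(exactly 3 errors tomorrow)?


Poisson(λ=4.9): P(X=3) = e^(-λ)×λ^k/k!
= e^(-4.9) × 4.9^3 / 3!
≈ 0.007446583071 × 117.649 / 6 ≈ 0.146014

P(X=3) ≈ 0.146014 ≈ 14.60%


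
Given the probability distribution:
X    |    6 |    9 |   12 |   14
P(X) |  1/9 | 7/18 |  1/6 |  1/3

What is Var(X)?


E[X] = 65/6
E[X²] = 749/6
Var(X) = E[X²] - (E[X])² = 749/6 - 4225/36 = 269/36

Var(X) = 269/36 ≈ 7.4722


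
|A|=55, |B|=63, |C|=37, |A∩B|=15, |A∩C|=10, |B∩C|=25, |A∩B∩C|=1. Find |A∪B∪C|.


|A∪B∪C| = 55+63+37-15-10-25+1 = 106

|A∪B∪C| = 106


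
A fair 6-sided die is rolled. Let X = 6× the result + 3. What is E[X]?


E[die] = (1+6)/2 = 7/2
E[X] = 6×7/2 + 3 = 24

E[X] = 24


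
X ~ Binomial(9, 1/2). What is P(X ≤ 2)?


P(X ≤ 2) = Σ P(X=i) for i=0..2
P(X=0) = 1/512
P(X=1) = 9/512
P(X=2) = 9/128
Sum = 23/256

P(X ≤ 2) = 23/256 ≈ 8.98%


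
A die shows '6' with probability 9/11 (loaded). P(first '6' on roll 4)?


Geometric: P(X=4) = (1-p)^(k-1)×p = (2/11)^3×9/11 = 72/14641

P(X=4) = 72/14641 ≈ 0.49%


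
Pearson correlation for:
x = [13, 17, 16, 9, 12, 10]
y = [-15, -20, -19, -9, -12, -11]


n=6, Σx=77, Σy=-86, Σxy=-1174, Σx²=1039, Σy²=1332
r = (6×(-1174) - 77×(-86))/√((6×1039 - 77²)(6×1332 - (-86)²))
= -422/√(305×596) = -422/√181780 ≈ -422/426.3567 ≈ -0.9898

r ≈ -0.9898


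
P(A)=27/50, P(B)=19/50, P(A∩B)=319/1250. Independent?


P(A)×P(B) = 513/2500
P(A∩B) = 319/1250
Not equal → NOT independent

No, not independent


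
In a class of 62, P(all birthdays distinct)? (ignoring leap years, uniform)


P(all different) = Π(365-i)/365 for i=0..61
= (365/365)×(364/365)×...×(304/365)
= 0.004090

P ≈ 0.0041 ≈ 0.41%


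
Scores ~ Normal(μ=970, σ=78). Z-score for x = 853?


z = (x - μ)/σ = (853 - 970)/78 = -1.5

z = -1.5


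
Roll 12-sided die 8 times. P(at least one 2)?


P(no 2)^8 = (11/12)^8 = 214358881/429981696
P(≥1) = 1 - 214358881/429981696 = 215622815/429981696

P = 215622815/429981696 ≈ 50.15%


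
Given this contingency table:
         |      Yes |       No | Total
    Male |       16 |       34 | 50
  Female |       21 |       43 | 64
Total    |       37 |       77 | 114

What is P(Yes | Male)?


P(Yes | Male) = 16/(16+34) = 16/50 = 8/25

P(Yes|Male) = 8/25 ≈ 32.00%


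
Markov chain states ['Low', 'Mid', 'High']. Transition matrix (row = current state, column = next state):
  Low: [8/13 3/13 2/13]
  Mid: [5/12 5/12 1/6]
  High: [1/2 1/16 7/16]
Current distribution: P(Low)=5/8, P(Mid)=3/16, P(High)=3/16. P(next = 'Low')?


P(next=Low) = Σᵢ P(now=i)×P(i→Low)
= 5/8×8/13 + 3/16×5/12 + 3/16×1/2
= 5/13 + 5/64 + 3/32 = 463/832

P = 463/832 ≈ 0.5565


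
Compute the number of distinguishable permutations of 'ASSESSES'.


Letters: 8, freq: {'A': 1, 'S': 5, 'E': 2}
8!/(1!×5!×2!) = 40320/240 = 168

168


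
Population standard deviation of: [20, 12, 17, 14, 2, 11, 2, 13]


Mean = 91/8
  (20-91/8)²=4761/64
  (12-91/8)²=25/64
  (17-91/8)²=2025/64
  (14-91/8)²=441/64
  (2-91/8)²=5625/64
  (11-91/8)²=9/64
  (2-91/8)²=5625/64
  (13-91/8)²=169/64
Σ(x-μ)² = 2335/8
σ² = (2335/8)/8 = 2335/64

σ = √(2335/64) ≈ 6.0402


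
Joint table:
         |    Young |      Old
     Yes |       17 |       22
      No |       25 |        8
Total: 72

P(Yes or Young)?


P(Yes∨Young) = P(Yes) + P(Young) - P(Yes∧Young)
= (39 + 42 - 17)/72 = 64/72 = 8/9

P = 8/9 ≈ 88.89%


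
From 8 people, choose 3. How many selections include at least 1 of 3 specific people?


Complement: C(8,3) - C(5,3) = 56 - 10 = 46

46


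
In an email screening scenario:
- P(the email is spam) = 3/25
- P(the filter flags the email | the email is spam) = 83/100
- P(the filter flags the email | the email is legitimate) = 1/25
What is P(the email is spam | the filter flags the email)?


Using Bayes' theorem:
P(A|B) = P(B|A)·P(A) / P(B)

P(the filter flags the email) = 83/100 × 3/25 + 1/25 × 22/25
= 249/2500 + 22/625 = 337/2500

P(the email is spam|the filter flags the email) = (249/2500) / (337/2500) = 249/337

P(the email is spam|the filter flags the email) = 249/337 ≈ 73.89%


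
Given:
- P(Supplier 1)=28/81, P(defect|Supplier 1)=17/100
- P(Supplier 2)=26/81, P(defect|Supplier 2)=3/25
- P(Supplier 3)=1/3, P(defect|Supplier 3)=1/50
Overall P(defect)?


P(B) = Σ P(B|Aᵢ)×P(Aᵢ)
  17/100×28/81 = 119/2025
  3/25×26/81 = 26/675
  1/50×1/3 = 1/150
Sum = 421/4050

P(defect) = 421/4050 ≈ 10.40%


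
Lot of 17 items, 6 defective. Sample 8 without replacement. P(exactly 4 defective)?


Hypergeometric: C(6,4)×C(11,4)/C(17,8)
= 15×330/24310 = 45/221

P(X=4) = 45/221 ≈ 20.36%


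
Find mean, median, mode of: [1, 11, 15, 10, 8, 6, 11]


Sorted: [1, 6, 8, 10, 11, 11, 15]
Mean = 62/7
Median = 10
Freq: {1: 1, 11: 2, 15: 1, 10: 1, 8: 1, 6: 1}
Mode: [11]

Mean=62/7, Median=10, Mode=11


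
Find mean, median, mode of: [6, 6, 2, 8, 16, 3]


Sorted: [2, 3, 6, 6, 8, 16]
Mean = 41/6
Median = 6
Freq: {6: 2, 2: 1, 8: 1, 16: 1, 3: 1}
Mode: [6]

Mean=41/6, Median=6, Mode=6


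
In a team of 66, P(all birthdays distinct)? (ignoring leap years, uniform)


P(all different) = Π(365-i)/365 for i=0..65
= (365/365)×(364/365)×...×(300/365)
= 0.001904

P ≈ 0.0019 ≈ 0.19%


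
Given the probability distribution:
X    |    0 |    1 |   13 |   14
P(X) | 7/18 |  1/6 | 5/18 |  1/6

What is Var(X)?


E[X] = 55/9
E[X²] = 718/9
Var(X) = E[X²] - (E[X])² = 718/9 - 3025/81 = 3437/81

Var(X) = 3437/81 ≈ 42.4321


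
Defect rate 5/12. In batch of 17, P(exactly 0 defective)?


Binomial: P(X=0) = C(17,0)×p^0×(1-p)^17
= 1 × 1 × 232630513987207/2218611106740436992 = 232630513987207/2218611106740436992

P(X=0) = 232630513987207/2218611106740436992 ≈ 0.01%


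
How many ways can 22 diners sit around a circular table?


Circular arrangements of 22 distinct objects: fix one position to break rotational symmetry.
(n-1)! = 21! = 51090942171709440000

51090942171709440000


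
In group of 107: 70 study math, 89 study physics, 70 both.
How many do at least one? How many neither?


|A∪B| = 70+89-70 = 89
Neither = 107-89 = 18

At least one: 89; Neither: 18


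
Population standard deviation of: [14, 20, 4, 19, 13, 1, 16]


Mean = 87/7
  (14-87/7)²=121/49
  (20-87/7)²=2809/49
  (4-87/7)²=3481/49
  (19-87/7)²=2116/49
  (13-87/7)²=16/49
  (1-87/7)²=6400/49
  (16-87/7)²=625/49
Σ(x-μ)² = 2224/7
σ² = (2224/7)/7 = 2224/49

σ = √(2224/49) ≈ 6.7370


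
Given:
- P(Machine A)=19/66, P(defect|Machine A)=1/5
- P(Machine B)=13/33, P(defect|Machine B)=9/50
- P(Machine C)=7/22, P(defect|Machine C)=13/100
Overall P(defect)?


P(B) = Σ P(B|Aᵢ)×P(Aᵢ)
  1/5×19/66 = 19/330
  9/50×13/33 = 39/550
  13/100×7/22 = 91/2200
Sum = 1121/6600

P(defect) = 1121/6600 ≈ 16.98%


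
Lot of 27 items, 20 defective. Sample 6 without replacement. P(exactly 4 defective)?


Hypergeometric: C(20,4)×C(7,2)/C(27,6)
= 4845×21/296010 = 2261/6578

P(X=4) = 2261/6578 ≈ 34.37%


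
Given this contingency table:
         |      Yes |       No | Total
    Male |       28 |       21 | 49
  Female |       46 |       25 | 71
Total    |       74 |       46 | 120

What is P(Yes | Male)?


P(Yes | Male) = 28/(28+21) = 28/49 = 4/7

P(Yes|Male) = 4/7 ≈ 57.14%


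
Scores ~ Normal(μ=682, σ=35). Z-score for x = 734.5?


z = (x - μ)/σ = (734.5 - 682)/35 = 1.5

z = 1.5


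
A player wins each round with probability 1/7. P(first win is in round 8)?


Geometric: P(X=8) = (1-p)^(k-1)×p = (6/7)^7×1/7 = 279936/5764801

P(X=8) = 279936/5764801 ≈ 4.86%


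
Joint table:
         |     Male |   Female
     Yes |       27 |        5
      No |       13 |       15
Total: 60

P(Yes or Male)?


P(Yes∨Male) = P(Yes) + P(Male) - P(Yes∧Male)
= (32 + 40 - 27)/60 = 45/60 = 3/4

P = 3/4 ≈ 75.00%


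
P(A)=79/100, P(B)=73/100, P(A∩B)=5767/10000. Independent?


P(A)×P(B) = 5767/10000
P(A∩B) = 5767/10000
Equal ✓ → Independent

Yes, independent


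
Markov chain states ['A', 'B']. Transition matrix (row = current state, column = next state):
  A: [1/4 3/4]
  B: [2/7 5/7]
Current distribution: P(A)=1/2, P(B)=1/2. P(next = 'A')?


P(next=A) = Σᵢ P(now=i)×P(i→A)
= 1/2×1/4 + 1/2×2/7
= 1/8 + 1/7 = 15/56

P = 15/56 ≈ 0.2679


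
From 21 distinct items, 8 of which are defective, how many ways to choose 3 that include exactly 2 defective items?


Choose 2 of the 8 defective items and 1 of the other 13 items:
C(8,2)×C(13,1) = 28×13 = 364

364


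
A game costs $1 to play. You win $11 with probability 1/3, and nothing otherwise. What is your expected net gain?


E[gain] = (11-1)×1/3 + (-1)×2/3
= 10/3 - 2/3 = 8/3

Expected net gain = $8/3 ≈ $2.67


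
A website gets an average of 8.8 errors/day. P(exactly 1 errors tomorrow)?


Poisson(λ=8.8): P(X=1) = e^(-λ)×λ^k/k!
= e^(-8.8) × 8.8^1 / 1!
≈ 0.0001507330751 × 8.8 / 1 ≈ 0.001326

P(X=1) ≈ 0.001326 ≈ 0.13%


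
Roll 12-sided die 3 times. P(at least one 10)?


P(no 10)^3 = (11/12)^3 = 1331/1728
P(≥1) = 1 - 1331/1728 = 397/1728

P = 397/1728 ≈ 22.97%


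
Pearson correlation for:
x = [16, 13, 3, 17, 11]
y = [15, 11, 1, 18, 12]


n=5, Σx=60, Σy=57, Σxy=824, Σx²=844, Σy²=815
r = (5×824 - 60×57)/√((5×844 - 60²)(5×815 - 57²))
= 700/√(620×826) = 700/√512120 ≈ 700/715.6256 ≈ 0.9782

r ≈ 0.9782


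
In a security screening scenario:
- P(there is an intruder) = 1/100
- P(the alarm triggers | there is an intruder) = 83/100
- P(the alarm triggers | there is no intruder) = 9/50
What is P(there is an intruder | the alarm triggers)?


Using Bayes' theorem:
P(A|B) = P(B|A)·P(A) / P(B)

P(the alarm triggers) = 83/100 × 1/100 + 9/50 × 99/100
= 83/10000 + 891/5000 = 373/2000

P(there is an intruder|the alarm triggers) = (83/10000) / (373/2000) = 83/1865

P(there is an intruder|the alarm triggers) = 83/1865 ≈ 4.45%


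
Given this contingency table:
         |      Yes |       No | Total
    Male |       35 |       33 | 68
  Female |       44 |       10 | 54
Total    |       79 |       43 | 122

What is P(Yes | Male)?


P(Yes | Male) = 35/(35+33) = 35/68

P(Yes|Male) = 35/68 ≈ 51.47%


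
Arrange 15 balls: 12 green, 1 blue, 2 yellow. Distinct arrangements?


15!/(12!×1!×2!) = 1365

1365


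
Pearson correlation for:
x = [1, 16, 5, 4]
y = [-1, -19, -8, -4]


n=4, Σx=26, Σy=-32, Σxy=-361, Σx²=298, Σy²=442
r = (4×(-361) - 26×(-32))/√((4×298 - 26²)(4×442 - (-32)²))
= -612/√(516×744) = -612/√383904 ≈ -612/619.5999 ≈ -0.9877

r ≈ -0.9877


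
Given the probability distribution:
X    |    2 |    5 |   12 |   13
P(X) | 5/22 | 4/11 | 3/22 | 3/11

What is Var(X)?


E[X] = 82/11
E[X²] = 833/11
Var(X) = E[X²] - (E[X])² = 833/11 - 6724/121 = 2439/121

Var(X) = 2439/121 ≈ 20.1570


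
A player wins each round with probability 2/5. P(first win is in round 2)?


Geometric: P(X=2) = (1-p)^(k-1)×p = (3/5)^1×2/5 = 6/25

P(X=2) = 6/25 ≈ 24.00%


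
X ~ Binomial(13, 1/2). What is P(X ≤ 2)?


P(X ≤ 2) = Σ P(X=i) for i=0..2
P(X=0) = 1/8192
P(X=1) = 13/8192
P(X=2) = 39/4096
Sum = 23/2048

P(X ≤ 2) = 23/2048 ≈ 1.12%


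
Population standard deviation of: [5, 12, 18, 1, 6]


Mean = 42/5
  (5-42/5)²=289/25
  (12-42/5)²=324/25
  (18-42/5)²=2304/25
  (1-42/5)²=1369/25
  (6-42/5)²=144/25
Σ(x-μ)² = 886/5
σ² = (886/5)/5 = 886/25

σ = √(886/25) ≈ 5.9532


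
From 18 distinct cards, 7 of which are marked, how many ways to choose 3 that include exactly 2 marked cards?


Choose 2 of the 7 marked cards and 1 of the other 11 cards:
C(7,2)×C(11,1) = 21×11 = 231

231


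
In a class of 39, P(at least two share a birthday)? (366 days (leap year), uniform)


P(all different) = Π(366-i)/366 for i=0..38
= 0.122510
P(match) = 1 - 0.122510 = 0.877490

P ≈ 0.8775 ≈ 87.75%


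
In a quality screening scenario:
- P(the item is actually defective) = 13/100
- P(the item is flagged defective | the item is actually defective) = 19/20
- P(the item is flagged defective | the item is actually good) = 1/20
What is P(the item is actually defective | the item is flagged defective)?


Using Bayes' theorem:
P(A|B) = P(B|A)·P(A) / P(B)

P(the item is flagged defective) = 19/20 × 13/100 + 1/20 × 87/100
= 247/2000 + 87/2000 = 167/1000

P(the item is actually defective|the item is flagged defective) = (247/2000) / (167/1000) = 247/334

P(the item is actually defective|the item is flagged defective) = 247/334 ≈ 73.95%


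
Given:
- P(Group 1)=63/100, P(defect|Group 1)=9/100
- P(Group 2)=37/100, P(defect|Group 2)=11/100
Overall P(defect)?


P(B) = Σ P(B|Aᵢ)×P(Aᵢ)
  9/100×63/100 = 567/10000
  11/100×37/100 = 407/10000
Sum = 487/5000

P(defect) = 487/5000 ≈ 9.74%


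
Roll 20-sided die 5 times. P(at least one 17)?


P(no 17)^5 = (19/20)^5 = 2476099/3200000
P(≥1) = 1 - 2476099/3200000 = 723901/3200000

P = 723901/3200000 ≈ 22.62%


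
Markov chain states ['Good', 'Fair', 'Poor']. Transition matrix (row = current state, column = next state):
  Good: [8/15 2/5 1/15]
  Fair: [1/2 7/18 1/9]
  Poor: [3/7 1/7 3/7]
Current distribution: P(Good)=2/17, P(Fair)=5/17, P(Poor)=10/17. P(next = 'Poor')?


P(next=Poor) = Σᵢ P(now=i)×P(i→Poor)
= 2/17×1/15 + 5/17×1/9 + 10/17×3/7
= 2/255 + 5/153 + 30/119 = 1567/5355

P = 1567/5355 ≈ 0.2926


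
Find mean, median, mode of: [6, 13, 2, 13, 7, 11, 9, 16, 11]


Sorted: [2, 6, 7, 9, 11, 11, 13, 13, 16]
Mean = 88/9
Median = 11
Freq: {6: 1, 13: 2, 2: 1, 7: 1, 11: 2, 9: 1, 16: 1}
Mode: [11, 13]

Mean=88/9, Median=11, Mode=[11, 13]


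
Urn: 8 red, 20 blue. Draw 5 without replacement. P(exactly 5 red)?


Hypergeometric: C(8,5)×C(20,0)/C(28,5)
= 56×1/98280 = 1/1755

P(X=5) = 1/1755 ≈ 0.06%


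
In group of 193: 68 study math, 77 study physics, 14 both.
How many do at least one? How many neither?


|A∪B| = 68+77-14 = 131
Neither = 193-131 = 62

At least one: 131; Neither: 62


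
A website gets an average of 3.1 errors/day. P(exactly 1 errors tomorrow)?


Poisson(λ=3.1): P(X=1) = e^(-λ)×λ^k/k!
= e^(-3.1) × 3.1^1 / 1!
≈ 0.04504920239 × 3.1 / 1 ≈ 0.139653

P(X=1) ≈ 0.139653 ≈ 13.97%


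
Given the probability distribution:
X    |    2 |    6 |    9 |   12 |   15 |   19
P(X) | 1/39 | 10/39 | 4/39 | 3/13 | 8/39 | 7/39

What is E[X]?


E[X] = Σ x·P(X=x)
= (2)×(1/39) + (6)×(10/39) + (9)×(4/39) + (12)×(3/13) + (15)×(8/39) + (19)×(7/39)
= 153/13

E[X] = 153/13


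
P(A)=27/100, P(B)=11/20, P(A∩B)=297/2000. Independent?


P(A)×P(B) = 297/2000
P(A∩B) = 297/2000
Equal ✓ → Independent

Yes, independent


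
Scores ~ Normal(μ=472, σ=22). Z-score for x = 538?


z = (x - μ)/σ = (538 - 472)/22 = 3.0

z = 3.0


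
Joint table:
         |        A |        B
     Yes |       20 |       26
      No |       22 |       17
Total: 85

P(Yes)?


P(Yes) = (20+26)/85 = 46/85

P(Yes) = 46/85 ≈ 54.12%


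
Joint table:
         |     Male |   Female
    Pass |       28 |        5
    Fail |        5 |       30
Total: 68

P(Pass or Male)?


P(Pass∨Male) = P(Pass) + P(Male) - P(Pass∧Male)
= (33 + 33 - 28)/68 = 38/68 = 19/34

P = 19/34 ≈ 55.88%


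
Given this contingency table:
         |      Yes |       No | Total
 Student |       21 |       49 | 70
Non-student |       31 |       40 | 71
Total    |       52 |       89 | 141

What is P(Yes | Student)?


P(Yes | Student) = 21/(21+49) = 21/70 = 3/10

P(Yes|Student) = 3/10 ≈ 30.00%


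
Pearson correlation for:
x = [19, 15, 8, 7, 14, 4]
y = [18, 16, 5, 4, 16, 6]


n=6, Σx=67, Σy=65, Σxy=898, Σx²=911, Σy²=913
r = (6×898 - 67×65)/√((6×911 - 67²)(6×913 - 65²))
= 1033/√(977×1253) = 1033/√1224181 ≈ 1033/1106.4271 ≈ 0.9336

r ≈ 0.9336


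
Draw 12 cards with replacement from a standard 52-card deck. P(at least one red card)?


P(not a red card) = 26/52 = 1/2
P(none in 12 draws) = (1/2)^12 = 1/4096
P(≥1 red card) = 1 - 1/4096 = 4095/4096

P = 4095/4096 ≈ 99.98%


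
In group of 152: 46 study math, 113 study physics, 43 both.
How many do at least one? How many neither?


|A∪B| = 46+113-43 = 116
Neither = 152-116 = 36

At least one: 116; Neither: 36


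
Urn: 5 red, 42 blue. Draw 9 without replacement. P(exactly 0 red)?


Hypergeometric: C(5,0)×C(42,9)/C(47,9)
= 1×445891810/1362649145 = 167314/511313

P(X=0) = 167314/511313 ≈ 32.72%


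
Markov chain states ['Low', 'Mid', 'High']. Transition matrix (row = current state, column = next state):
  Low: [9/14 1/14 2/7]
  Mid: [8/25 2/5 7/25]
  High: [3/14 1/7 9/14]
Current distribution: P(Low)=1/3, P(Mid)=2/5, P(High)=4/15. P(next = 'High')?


P(next=High) = Σᵢ P(now=i)×P(i→High)
= 1/3×2/7 + 2/5×7/25 + 4/15×9/14
= 2/21 + 14/125 + 6/35 = 142/375

P = 142/375 ≈ 0.3787


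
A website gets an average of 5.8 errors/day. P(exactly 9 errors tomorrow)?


Poisson(λ=5.8): P(X=9) = e^(-λ)×λ^k/k!
= e^(-5.8) × 5.8^9 / 9!
≈ 0.003027554745 × 7427658.73964 / 362880 ≈ 0.061970

P(X=9) ≈ 0.061970 ≈ 6.20%


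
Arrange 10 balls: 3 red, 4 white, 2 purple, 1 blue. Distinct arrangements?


10!/(3!×4!×2!×1!) = 12600

12600


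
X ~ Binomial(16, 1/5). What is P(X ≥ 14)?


P(X ≥ 14) = Σ P(X=i) for i=14..16
P(X=14) = 384/30517578125
P(X=15) = 64/152587890625
P(X=16) = 1/152587890625
Sum = 397/30517578125

P(X ≥ 14) = 397/30517578125 ≈ 0.00%


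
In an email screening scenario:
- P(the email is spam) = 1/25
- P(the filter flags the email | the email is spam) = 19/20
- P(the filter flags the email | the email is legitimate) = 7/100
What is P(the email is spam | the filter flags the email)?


Using Bayes' theorem:
P(A|B) = P(B|A)·P(A) / P(B)

P(the filter flags the email) = 19/20 × 1/25 + 7/100 × 24/25
= 19/500 + 42/625 = 263/2500

P(the email is spam|the filter flags the email) = (19/500) / (263/2500) = 95/263

P(the email is spam|the filter flags the email) = 95/263 ≈ 36.12%


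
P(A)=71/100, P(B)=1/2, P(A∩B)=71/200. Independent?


P(A)×P(B) = 71/200
P(A∩B) = 71/200
Equal ✓ → Independent

Yes, independent


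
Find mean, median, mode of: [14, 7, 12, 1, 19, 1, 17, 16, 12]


Sorted: [1, 1, 7, 12, 12, 14, 16, 17, 19]
Mean = 99/9 = 11
Median = 12
Freq: {14: 1, 7: 1, 12: 2, 1: 2, 19: 1, 17: 1, 16: 1}
Mode: [1, 12]

Mean=11, Median=12, Mode=[1, 12]


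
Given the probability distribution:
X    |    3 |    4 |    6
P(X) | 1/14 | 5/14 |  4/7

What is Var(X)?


E[X] = 71/14
E[X²] = 377/14
Var(X) = E[X²] - (E[X])² = 377/14 - 5041/196 = 237/196

Var(X) = 237/196 ≈ 1.2092


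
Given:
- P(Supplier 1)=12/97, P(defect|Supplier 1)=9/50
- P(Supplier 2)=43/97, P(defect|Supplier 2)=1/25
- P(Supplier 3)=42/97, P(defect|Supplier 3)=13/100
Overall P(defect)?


P(B) = Σ P(B|Aᵢ)×P(Aᵢ)
  9/50×12/97 = 54/2425
  1/25×43/97 = 43/2425
  13/100×42/97 = 273/4850
Sum = 467/4850

P(defect) = 467/4850 ≈ 9.63%


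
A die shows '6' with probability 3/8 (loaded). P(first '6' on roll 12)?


Geometric: P(X=12) = (1-p)^(k-1)×p = (5/8)^11×3/8 = 146484375/68719476736

P(X=12) = 146484375/68719476736 ≈ 0.21%


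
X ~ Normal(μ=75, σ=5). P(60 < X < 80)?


z₁=(60-75)/5=-3.0, z₂=(80-75)/5=1.0
P = Φ(1.0) - Φ(-3.0) = 0.841345 - 0.001350 = 0.839995 ≈ 0.8400

P(60 < X < 80) ≈ 0.8400


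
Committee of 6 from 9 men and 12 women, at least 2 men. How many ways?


Count by #men:
  2M,4W: C(9,2)×C(12,4)=17820
  3M,3W: C(9,3)×C(12,3)=18480
  4M,2W: C(9,4)×C(12,2)=8316
  5M,1W: C(9,5)×C(12,1)=1512
  6M,0W: C(9,6)×C(12,0)=84
Total = 46212

46212


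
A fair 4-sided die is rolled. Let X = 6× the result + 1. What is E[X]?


E[die] = (1+4)/2 = 5/2
E[X] = 6×5/2 + 1 = 16

E[X] = 16


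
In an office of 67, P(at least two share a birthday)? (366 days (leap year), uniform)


P(all different) = Π(366-i)/366 for i=0..66
= 0.001590
P(match) = 1 - 0.001590 = 0.998410

P ≈ 0.9984 ≈ 99.84%


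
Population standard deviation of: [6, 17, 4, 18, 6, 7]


Mean = 58/6 = 29/3
  (6-29/3)²=121/9
  (17-29/3)²=484/9
  (4-29/3)²=289/9
  (18-29/3)²=625/9
  (6-29/3)²=121/9
  (7-29/3)²=64/9
Σ(x-μ)² = 568/3
σ² = (568/3)/6 = 284/9

σ = √(284/9) ≈ 5.6174


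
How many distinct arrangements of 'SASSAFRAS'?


Letters: 9, freq: {'S': 4, 'A': 3, 'F': 1, 'R': 1}
9!/(4!×3!×1!×1!) = 362880/144 = 2520

2520


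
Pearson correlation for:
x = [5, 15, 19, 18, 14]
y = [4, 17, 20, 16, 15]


n=5, Σx=71, Σy=72, Σxy=1153, Σx²=1131, Σy²=1186
r = (5×1153 - 71×72)/√((5×1131 - 71²)(5×1186 - 72²))
= 653/√(614×746) = 653/√458044 ≈ 653/676.7895 ≈ 0.9648

r ≈ 0.9648


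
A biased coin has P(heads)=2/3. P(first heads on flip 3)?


Geometric: P(X=3) = (1-p)^(k-1)×p = (1/3)^2×2/3 = 2/27

P(X=3) = 2/27 ≈ 7.41%


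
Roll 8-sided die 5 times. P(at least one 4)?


P(no 4)^5 = (7/8)^5 = 16807/32768
P(≥1) = 1 - 16807/32768 = 15961/32768

P = 15961/32768 ≈ 48.71%


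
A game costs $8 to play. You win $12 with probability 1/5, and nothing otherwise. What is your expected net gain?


E[gain] = (12-8)×1/5 + (-8)×4/5
= 4/5 - 32/5 = -28/5

Expected net gain = $-28/5 ≈ $-5.60


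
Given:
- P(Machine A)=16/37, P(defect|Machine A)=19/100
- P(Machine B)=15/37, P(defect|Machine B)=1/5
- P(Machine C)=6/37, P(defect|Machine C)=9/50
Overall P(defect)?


P(B) = Σ P(B|Aᵢ)×P(Aᵢ)
  19/100×16/37 = 76/925
  1/5×15/37 = 3/37
  9/50×6/37 = 27/925
Sum = 178/925

P(defect) = 178/925 ≈ 19.24%


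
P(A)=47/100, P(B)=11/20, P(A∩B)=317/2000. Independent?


P(A)×P(B) = 517/2000
P(A∩B) = 317/2000
Not equal → NOT independent

No, not independent


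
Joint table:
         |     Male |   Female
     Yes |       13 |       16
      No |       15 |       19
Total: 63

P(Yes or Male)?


P(Yes∨Male) = P(Yes) + P(Male) - P(Yes∧Male)
= (29 + 28 - 13)/63 = 44/63

P = 44/63 ≈ 69.84%


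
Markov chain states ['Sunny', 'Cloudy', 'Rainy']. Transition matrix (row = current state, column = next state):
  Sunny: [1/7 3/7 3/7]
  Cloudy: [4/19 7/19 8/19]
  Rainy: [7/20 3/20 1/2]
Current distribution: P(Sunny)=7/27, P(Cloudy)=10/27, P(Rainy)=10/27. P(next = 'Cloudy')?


P(next=Cloudy) = Σᵢ P(now=i)×P(i→Cloudy)
= 7/27×3/7 + 10/27×7/19 + 10/27×3/20
= 1/9 + 70/513 + 1/18 = 311/1026

P = 311/1026 ≈ 0.3031


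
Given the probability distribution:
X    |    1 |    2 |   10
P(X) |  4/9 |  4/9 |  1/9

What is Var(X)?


E[X] = 22/9
E[X²] = 40/3
Var(X) = E[X²] - (E[X])² = 40/3 - 484/81 = 596/81

Var(X) = 596/81 ≈ 7.3580


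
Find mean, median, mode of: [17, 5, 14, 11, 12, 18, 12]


Sorted: [5, 11, 12, 12, 14, 17, 18]
Mean = 89/7
Median = 12
Freq: {17: 1, 5: 1, 14: 1, 11: 1, 12: 2, 18: 1}
Mode: [12]

Mean=89/7, Median=12, Mode=12


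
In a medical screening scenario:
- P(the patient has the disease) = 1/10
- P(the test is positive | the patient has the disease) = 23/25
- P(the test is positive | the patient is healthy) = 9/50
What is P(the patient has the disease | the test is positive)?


Using Bayes' theorem:
P(A|B) = P(B|A)·P(A) / P(B)

P(the test is positive) = 23/25 × 1/10 + 9/50 × 9/10
= 23/250 + 81/500 = 127/500

P(the patient has the disease|the test is positive) = (23/250) / (127/500) = 46/127

P(the patient has the disease|the test is positive) = 46/127 ≈ 36.22%


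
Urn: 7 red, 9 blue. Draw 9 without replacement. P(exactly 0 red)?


Hypergeometric: C(7,0)×C(9,9)/C(16,9)
= 1×1/11440 = 1/11440

P(X=0) = 1/11440 ≈ 0.01%


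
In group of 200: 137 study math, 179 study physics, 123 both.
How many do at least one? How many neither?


|A∪B| = 137+179-123 = 193
Neither = 200-193 = 7

At least one: 193; Neither: 7


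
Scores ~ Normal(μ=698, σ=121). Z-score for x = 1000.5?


z = (x - μ)/σ = (1000.5 - 698)/121 = 2.5

z = 2.5


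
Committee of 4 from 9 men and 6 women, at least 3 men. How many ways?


Count by #men:
  3M,1W: C(9,3)×C(6,1)=504
  4M,0W: C(9,4)×C(6,0)=126
Total = 630

630


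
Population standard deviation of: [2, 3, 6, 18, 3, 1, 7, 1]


Mean = 41/8
  (2-41/8)²=625/64
  (3-41/8)²=289/64
  (6-41/8)²=49/64
  (18-41/8)²=10609/64
  (3-41/8)²=289/64
  (1-41/8)²=1089/64
  (7-41/8)²=225/64
  (1-41/8)²=1089/64
Σ(x-μ)² = 1783/8
σ² = (1783/8)/8 = 1783/64

σ = √(1783/64) ≈ 5.2782


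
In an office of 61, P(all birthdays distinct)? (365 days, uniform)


P(all different) = Π(365-i)/365 for i=0..60
= (365/365)×(364/365)×...×(305/365)
= 0.004911

P ≈ 0.0049 ≈ 0.49%


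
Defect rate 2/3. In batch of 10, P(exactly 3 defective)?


Binomial: P(X=3) = C(10,3)×p^3×(1-p)^7
= 120 × 8/27 × 1/2187 = 320/19683

P(X=3) = 320/19683 ≈ 1.63%


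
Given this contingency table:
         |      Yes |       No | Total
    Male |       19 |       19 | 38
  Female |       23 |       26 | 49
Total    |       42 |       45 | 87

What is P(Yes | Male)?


P(Yes | Male) = 19/(19+19) = 19/38 = 1/2

P(Yes|Male) = 1/2 ≈ 50.00%


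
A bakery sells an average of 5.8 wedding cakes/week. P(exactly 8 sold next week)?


Poisson(λ=5.8): P(X=8) = e^(-λ)×λ^k/k!
= e^(-5.8) × 5.8^8 / 8!
≈ 0.003027554745 × 1280630.81718 / 40320 ≈ 0.096160

P(X=8) ≈ 0.096160 ≈ 9.62%


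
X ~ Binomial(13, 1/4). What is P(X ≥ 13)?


P(X ≥ 13) = Σ P(X=i) for i=13..13
P(X=13) = 1/67108864
Sum = 1/67108864

P(X ≥ 13) = 1/67108864 ≈ 0.00%


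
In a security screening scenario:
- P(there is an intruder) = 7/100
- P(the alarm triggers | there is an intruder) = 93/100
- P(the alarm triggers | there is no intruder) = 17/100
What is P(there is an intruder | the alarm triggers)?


Using Bayes' theorem:
P(A|B) = P(B|A)·P(A) / P(B)

P(the alarm triggers) = 93/100 × 7/100 + 17/100 × 93/100
= 651/10000 + 1581/10000 = 279/1250

P(there is an intruder|the alarm triggers) = (651/10000) / (279/1250) = 7/24

P(there is an intruder|the alarm triggers) = 7/24 ≈ 29.17%


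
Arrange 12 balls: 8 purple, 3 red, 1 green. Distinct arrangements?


12!/(8!×3!×1!) = 1980

1980


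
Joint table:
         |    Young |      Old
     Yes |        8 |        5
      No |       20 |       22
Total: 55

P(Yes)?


P(Yes) = (8+5)/55 = 13/55

P(Yes) = 13/55 ≈ 23.64%


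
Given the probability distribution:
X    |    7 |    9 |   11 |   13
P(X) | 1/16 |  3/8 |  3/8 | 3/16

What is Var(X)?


E[X] = 83/8
E[X²] = 221/2
Var(X) = E[X²] - (E[X])² = 221/2 - 6889/64 = 183/64

Var(X) = 183/64 ≈ 2.8594


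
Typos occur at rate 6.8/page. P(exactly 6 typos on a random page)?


Poisson(λ=6.8): P(X=6) = e^(-λ)×λ^k/k!
= e^(-6.8) × 6.8^6 / 6!
≈ 0.001113775148 × 98867.482624 / 720 ≈ 0.152939

P(X=6) ≈ 0.152939 ≈ 15.29%


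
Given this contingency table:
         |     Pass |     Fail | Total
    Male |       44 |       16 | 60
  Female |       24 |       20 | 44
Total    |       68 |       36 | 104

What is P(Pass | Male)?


P(Pass | Male) = 44/(44+16) = 44/60 = 11/15

P(Pass|Male) = 11/15 ≈ 73.33%


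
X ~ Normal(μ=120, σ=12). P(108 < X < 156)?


z₁=(108-120)/12=-1.0, z₂=(156-120)/12=3.0
P = Φ(3.0) - Φ(-1.0) = 0.998650 - 0.158655 = 0.839995 ≈ 0.8400

P(108 < X < 156) ≈ 0.8400


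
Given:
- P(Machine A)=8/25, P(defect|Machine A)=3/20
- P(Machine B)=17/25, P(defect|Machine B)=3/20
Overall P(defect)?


P(B) = Σ P(B|Aᵢ)×P(Aᵢ)
  3/20×8/25 = 6/125
  3/20×17/25 = 51/500
Sum = 3/20

P(defect) = 3/20 ≈ 15.00%


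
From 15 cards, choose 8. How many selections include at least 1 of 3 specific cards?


Complement: C(15,8) - C(12,8) = 6435 - 495 = 5940

5940


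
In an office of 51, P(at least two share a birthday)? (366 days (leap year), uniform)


P(all different) = Π(366-i)/366 for i=0..50
= 0.025839
P(match) = 1 - 0.025839 = 0.974161

P ≈ 0.9742 ≈ 97.42%
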